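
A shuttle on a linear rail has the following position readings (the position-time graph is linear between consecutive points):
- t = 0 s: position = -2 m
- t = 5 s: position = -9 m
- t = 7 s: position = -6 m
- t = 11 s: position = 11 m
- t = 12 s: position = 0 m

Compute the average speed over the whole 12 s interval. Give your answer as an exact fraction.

Average speed = (total path length)/(elapsed time); on a piecewise-linear x-t graph the path length is Σ|Δx|.
0–5 s: |Δx| = |-9 − -2| = 7 m
5–7 s: |Δx| = |-6 − -9| = 3 m
7–11 s: |Δx| = |11 − -6| = 17 m
11–12 s: |Δx| = |0 − 11| = 11 m
Total path = 38 m; average speed = 38/12 = 19/6 m/s.

19/6 m/s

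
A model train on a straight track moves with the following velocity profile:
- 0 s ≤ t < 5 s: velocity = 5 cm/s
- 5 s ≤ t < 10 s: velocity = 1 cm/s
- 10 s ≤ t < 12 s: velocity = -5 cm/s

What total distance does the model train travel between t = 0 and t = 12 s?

40 cm

Distance (not displacement) is the total path length: add the absolute areas under v-t.
0–5 s: |5| × 5 = 25 cm
5–10 s: |1| × 5 = 5 cm
10–12 s: |-5| × 2 = 10 cm
Total distance = 40 cm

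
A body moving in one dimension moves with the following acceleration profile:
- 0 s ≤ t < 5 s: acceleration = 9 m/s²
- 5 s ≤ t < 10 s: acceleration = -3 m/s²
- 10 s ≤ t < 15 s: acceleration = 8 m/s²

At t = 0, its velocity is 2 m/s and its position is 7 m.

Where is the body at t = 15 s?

On each constant-a segment, Δv = aΔt and Δx = v₀Δt + ½aΔt²; chain segment to segment.
0–5 s: v starts 2 m/s; Δx = 2·5 + ½·9·5² = 122.5 m; v ends 47 m/s.
5–10 s: v starts 47 m/s; Δx = 47·5 + ½·-3·5² = 197.5 m; v ends 32 m/s.
10–15 s: v starts 32 m/s; Δx = 32·5 + ½·8·5² = 260 m; v ends 72 m/s.
x(15) = 7 + Σ Δx = 587 m.

587 m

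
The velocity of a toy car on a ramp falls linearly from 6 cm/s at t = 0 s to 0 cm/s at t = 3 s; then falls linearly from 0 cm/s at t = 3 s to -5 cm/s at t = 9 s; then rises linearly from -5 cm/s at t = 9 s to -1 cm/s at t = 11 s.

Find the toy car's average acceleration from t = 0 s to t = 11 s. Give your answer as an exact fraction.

-7/11 cm/s²

Average acceleration = Δv/Δt = (-1 − 6)/(11 − 0) = -7/11 cm/s².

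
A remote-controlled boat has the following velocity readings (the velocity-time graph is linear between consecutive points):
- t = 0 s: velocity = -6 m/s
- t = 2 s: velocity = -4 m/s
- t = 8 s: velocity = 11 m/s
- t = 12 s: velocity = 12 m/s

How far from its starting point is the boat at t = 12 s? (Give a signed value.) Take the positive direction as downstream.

Displacement is the signed area under the v-t curve.
0–2 s: ½(-6 + -4)(2) = -10 m
2–8 s: ½(-4 + 11)(6) = 21 m
8–12 s: ½(11 + 12)(4) = 46 m
Net displacement = 57 m

57 m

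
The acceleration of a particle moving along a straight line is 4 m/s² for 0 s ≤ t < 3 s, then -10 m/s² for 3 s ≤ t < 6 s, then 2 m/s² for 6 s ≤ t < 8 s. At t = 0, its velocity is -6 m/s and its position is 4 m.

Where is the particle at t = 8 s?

-67 m

On each constant-a segment, Δv = aΔt and Δx = v₀Δt + ½aΔt²; chain segment to segment.
0–3 s: v starts -6 m/s; Δx = -6·3 + ½·4·3² = 0 m; v ends 6 m/s.
3–6 s: v starts 6 m/s; Δx = 6·3 + ½·-10·3² = -27 m; v ends -24 m/s.
6–8 s: v starts -24 m/s; Δx = -24·2 + ½·2·2² = -44 m; v ends -20 m/s.
x(8) = 4 + Σ Δx = -67 m.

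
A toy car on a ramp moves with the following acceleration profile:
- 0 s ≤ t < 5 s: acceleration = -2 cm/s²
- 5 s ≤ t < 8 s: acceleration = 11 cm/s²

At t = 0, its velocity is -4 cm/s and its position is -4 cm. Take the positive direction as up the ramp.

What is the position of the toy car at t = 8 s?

-41.5 cm

On each constant-a segment, Δv = aΔt and Δx = v₀Δt + ½aΔt²; chain segment to segment.
0–5 s: v starts -4 cm/s; Δx = -4·5 + ½·-2·5² = -45 cm; v ends -14 cm/s.
5–8 s: v starts -14 cm/s; Δx = -14·3 + ½·11·3² = 7.5 cm; v ends 19 cm/s.
x(8) = -4 + Σ Δx = -41.5 cm.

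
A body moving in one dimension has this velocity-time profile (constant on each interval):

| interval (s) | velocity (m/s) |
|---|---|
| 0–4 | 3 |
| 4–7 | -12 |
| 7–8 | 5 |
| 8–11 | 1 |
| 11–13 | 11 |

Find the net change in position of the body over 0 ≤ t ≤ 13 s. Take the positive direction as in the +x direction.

6 m

Displacement is the signed area under the v-t curve.
0–4 s: 3 × 4 = 12 m
4–7 s: -12 × 3 = -36 m
7–8 s: 5 × 1 = 5 m
8–11 s: 1 × 3 = 3 m
11–13 s: 11 × 2 = 22 m
Net displacement = 6 m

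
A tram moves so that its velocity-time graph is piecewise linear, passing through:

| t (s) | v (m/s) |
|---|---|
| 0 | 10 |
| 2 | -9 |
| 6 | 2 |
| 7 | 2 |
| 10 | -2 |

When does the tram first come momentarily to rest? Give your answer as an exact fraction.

v changes sign on 0–2 s (from 10 to -9); the graph is linear there, so v = 0 at t = 0 + (-10)·(2 − 0)/(-9 − 10) = 20/19 s.

t = 20/19 s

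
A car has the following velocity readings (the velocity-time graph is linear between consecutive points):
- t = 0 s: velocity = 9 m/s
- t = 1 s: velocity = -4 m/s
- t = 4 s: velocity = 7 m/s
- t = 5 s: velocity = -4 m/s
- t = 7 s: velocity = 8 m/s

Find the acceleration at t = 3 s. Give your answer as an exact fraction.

Acceleration is the slope of the v-t graph on 1–4 s: (7 − -4)/(4 − 1) = 11/3 m/s².

11/3 m/s²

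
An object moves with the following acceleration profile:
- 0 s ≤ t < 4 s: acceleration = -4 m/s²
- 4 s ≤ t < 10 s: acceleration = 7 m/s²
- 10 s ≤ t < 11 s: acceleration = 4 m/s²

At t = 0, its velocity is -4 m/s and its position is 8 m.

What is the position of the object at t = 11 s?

-10 m

On each constant-a segment, Δv = aΔt and Δx = v₀Δt + ½aΔt²; chain segment to segment.
0–4 s: v starts -4 m/s; Δx = -4·4 + ½·-4·4² = -48 m; v ends -20 m/s.
4–10 s: v starts -20 m/s; Δx = -20·6 + ½·7·6² = 6 m; v ends 22 m/s.
10–11 s: v starts 22 m/s; Δx = 22·1 + ½·4·1² = 24 m; v ends 26 m/s.
x(11) = 8 + Σ Δx = -10 m.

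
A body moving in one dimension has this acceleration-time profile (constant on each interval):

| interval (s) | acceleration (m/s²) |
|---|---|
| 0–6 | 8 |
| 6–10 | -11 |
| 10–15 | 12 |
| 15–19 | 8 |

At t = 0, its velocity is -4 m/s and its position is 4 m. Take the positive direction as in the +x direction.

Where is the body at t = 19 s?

666 m

On each constant-a segment, Δv = aΔt and Δx = v₀Δt + ½aΔt²; chain segment to segment.
0–6 s: v starts -4 m/s; Δx = -4·6 + ½·8·6² = 120 m; v ends 44 m/s.
6–10 s: v starts 44 m/s; Δx = 44·4 + ½·-11·4² = 88 m; v ends 0 m/s.
10–15 s: v starts 0 m/s; Δx = 0·5 + ½·12·5² = 150 m; v ends 60 m/s.
15–19 s: v starts 60 m/s; Δx = 60·4 + ½·8·4² = 304 m; v ends 92 m/s.
x(19) = 4 + Σ Δx = 666 m.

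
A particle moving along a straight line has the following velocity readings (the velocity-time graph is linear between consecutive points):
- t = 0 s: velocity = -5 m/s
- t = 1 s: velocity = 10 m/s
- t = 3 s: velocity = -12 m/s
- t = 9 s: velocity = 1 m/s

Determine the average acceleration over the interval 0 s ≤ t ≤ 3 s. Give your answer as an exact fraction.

-7/3 m/s²

Average acceleration = Δv/Δt = (-12 − -5)/(3 − 0) = -7/3 m/s².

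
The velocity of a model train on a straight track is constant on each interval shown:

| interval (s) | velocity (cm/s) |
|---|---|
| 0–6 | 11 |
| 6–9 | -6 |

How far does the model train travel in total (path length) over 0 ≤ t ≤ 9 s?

Distance (not displacement) is the total path length: add the absolute areas under v-t.
0–6 s: |11| × 6 = 66 cm
6–9 s: |-6| × 3 = 18 cm
Total distance = 84 cm

84 cm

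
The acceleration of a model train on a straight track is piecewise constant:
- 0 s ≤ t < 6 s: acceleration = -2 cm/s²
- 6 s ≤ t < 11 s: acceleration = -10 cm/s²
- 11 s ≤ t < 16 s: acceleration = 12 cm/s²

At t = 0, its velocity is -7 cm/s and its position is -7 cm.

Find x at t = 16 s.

-500 cm

On each constant-a segment, Δv = aΔt and Δx = v₀Δt + ½aΔt²; chain segment to segment.
0–6 s: v starts -7 cm/s; Δx = -7·6 + ½·-2·6² = -78 cm; v ends -19 cm/s.
6–11 s: v starts -19 cm/s; Δx = -19·5 + ½·-10·5² = -220 cm; v ends -69 cm/s.
11–16 s: v starts -69 cm/s; Δx = -69·5 + ½·12·5² = -195 cm; v ends -9 cm/s.
x(16) = -7 + Σ Δx = -500 cm.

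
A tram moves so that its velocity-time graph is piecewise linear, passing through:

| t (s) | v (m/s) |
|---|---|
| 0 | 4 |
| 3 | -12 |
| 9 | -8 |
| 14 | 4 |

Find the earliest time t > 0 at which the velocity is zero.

v changes sign on 0–3 s (from 4 to -12); the graph is linear there, so v = 0 at t = 0 + (-4)·(3 − 0)/(-12 − 4) = 0.75 s.

t = 0.75 s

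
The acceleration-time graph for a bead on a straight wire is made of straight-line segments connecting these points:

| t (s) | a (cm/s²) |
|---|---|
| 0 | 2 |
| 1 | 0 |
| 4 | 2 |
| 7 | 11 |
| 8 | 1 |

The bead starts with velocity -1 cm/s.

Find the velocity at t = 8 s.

28.5 cm/s

Δv equals the area under the a-t graph; then v = v₀ + Δv.
0–1 s: ½(2 + 0)(1) = 1 cm/s
1–4 s: ½(0 + 2)(3) = 3 cm/s
4–7 s: ½(2 + 11)(3) = 19.5 cm/s
7–8 s: ½(11 + 1)(1) = 6 cm/s
Δv = 29.5 cm/s, so v(8) = -1 + (29.5) = 28.5 cm/s.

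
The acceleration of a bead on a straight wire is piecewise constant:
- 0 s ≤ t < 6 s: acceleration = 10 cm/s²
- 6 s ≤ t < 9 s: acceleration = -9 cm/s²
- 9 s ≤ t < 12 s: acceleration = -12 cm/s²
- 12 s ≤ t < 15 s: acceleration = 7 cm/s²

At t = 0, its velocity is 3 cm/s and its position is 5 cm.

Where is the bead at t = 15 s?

On each constant-a segment, Δv = aΔt and Δx = v₀Δt + ½aΔt²; chain segment to segment.
0–6 s: v starts 3 cm/s; Δx = 3·6 + ½·10·6² = 198 cm; v ends 63 cm/s.
6–9 s: v starts 63 cm/s; Δx = 63·3 + ½·-9·3² = 148.5 cm; v ends 36 cm/s.
9–12 s: v starts 36 cm/s; Δx = 36·3 + ½·-12·3² = 54 cm; v ends 0 cm/s.
12–15 s: v starts 0 cm/s; Δx = 0·3 + ½·7·3² = 31.5 cm; v ends 21 cm/s.
x(15) = 5 + Σ Δx = 437 cm.

437 cm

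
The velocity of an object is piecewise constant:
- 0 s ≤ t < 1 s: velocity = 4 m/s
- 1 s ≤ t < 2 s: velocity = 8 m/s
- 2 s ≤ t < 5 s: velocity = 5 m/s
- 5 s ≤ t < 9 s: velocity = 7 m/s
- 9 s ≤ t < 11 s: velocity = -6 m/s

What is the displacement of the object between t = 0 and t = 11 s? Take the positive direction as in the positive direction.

43 m

Net displacement equals the area under the velocity-time graph (areas below the axis count negative).
0–1 s: 4 × 1 = 4 m
1–2 s: 8 × 1 = 8 m
2–5 s: 5 × 3 = 15 m
5–9 s: 7 × 4 = 28 m
9–11 s: -6 × 2 = -12 m
Net displacement = 43 m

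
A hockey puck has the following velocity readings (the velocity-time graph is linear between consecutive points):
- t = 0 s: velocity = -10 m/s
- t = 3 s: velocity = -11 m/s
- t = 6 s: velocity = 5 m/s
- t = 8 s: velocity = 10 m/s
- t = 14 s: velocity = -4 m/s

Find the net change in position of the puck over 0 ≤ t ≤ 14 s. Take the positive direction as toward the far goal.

Displacement is the signed area under the v-t curve.
0–3 s: ½(-10 + -11)(3) = -31.5 m
3–6 s: ½(-11 + 5)(3) = -9 m
6–8 s: ½(5 + 10)(2) = 15 m
8–14 s: ½(10 + -4)(6) = 18 m
Net displacement = -7.5 m

-7.5 m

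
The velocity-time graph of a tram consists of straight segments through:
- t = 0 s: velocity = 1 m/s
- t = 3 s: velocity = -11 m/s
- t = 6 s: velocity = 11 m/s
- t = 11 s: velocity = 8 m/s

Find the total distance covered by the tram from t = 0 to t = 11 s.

79.25 m

Total distance travelled is ∫|v| dt — sum the magnitudes of each area piece.
0–3 s: v = 0 at t = 0.25 s; triangle areas 0.125 + 15.125 = 15.25 m
3–6 s: v = 0 at t = 4.5 s; triangle areas 8.25 + 8.25 = 16.5 m
6–11 s: |½(11 + 8)(5)| = 47.5 m
Total distance = 79.25 m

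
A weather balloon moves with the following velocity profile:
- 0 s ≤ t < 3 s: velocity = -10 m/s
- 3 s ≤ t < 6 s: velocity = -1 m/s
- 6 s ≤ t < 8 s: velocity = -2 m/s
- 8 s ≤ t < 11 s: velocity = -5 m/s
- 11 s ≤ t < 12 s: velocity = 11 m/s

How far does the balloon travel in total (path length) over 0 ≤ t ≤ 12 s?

63 m

Total distance travelled is ∫|v| dt — sum the magnitudes of each area piece.
0–3 s: |-10| × 3 = 30 m
3–6 s: |-1| × 3 = 3 m
6–8 s: |-2| × 2 = 4 m
8–11 s: |-5| × 3 = 15 m
11–12 s: |11| × 1 = 11 m
Total distance = 63 m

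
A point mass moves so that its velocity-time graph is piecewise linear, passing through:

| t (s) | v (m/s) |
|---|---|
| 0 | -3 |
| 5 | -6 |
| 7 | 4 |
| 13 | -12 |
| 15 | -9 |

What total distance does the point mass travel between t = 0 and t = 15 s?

Distance (not displacement) is the total path length: add the absolute areas under v-t.
0–5 s: |½(-3 + -6)(5)| = 22.5 m
5–7 s: v = 0 at t = 6.2 s; triangle areas 3.6 + 1.6 = 5.2 m
7–13 s: v = 0 at t = 8.5 s; triangle areas 3 + 27 = 30 m
13–15 s: |½(-12 + -9)(2)| = 21 m
Total distance = 78.7 m

78.7 m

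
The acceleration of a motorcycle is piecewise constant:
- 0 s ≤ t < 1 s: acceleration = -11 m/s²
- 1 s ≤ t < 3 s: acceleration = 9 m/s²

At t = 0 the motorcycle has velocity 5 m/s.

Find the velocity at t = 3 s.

12 m/s

Δv equals the area under the a-t graph; then v = v₀ + Δv.
0–1 s: -11 × 1 = -11 m/s
1–3 s: 9 × 2 = 18 m/s
Δv = 7 m/s, so v(3) = 5 + (7) = 12 m/s.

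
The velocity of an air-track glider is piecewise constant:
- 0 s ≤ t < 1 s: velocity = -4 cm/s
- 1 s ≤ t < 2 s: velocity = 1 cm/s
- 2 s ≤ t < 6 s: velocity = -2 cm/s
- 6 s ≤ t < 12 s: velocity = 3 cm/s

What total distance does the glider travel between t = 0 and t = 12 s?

Total distance travelled is ∫|v| dt — sum the magnitudes of each area piece.
0–1 s: |-4| × 1 = 4 cm
1–2 s: |1| × 1 = 1 cm
2–6 s: |-2| × 4 = 8 cm
6–12 s: |3| × 6 = 18 cm
Total distance = 31 cm

31 cm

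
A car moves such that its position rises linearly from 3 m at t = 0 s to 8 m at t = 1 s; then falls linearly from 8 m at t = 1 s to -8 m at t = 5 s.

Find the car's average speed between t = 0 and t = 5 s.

4.2 m/s

Average speed = (total path length)/(elapsed time); on a piecewise-linear x-t graph the path length is Σ|Δx|.
0–1 s: |Δx| = |8 − 3| = 5 m
1–5 s: |Δx| = |-8 − 8| = 16 m
Total path = 21 m; average speed = 21/5 = 4.2 m/s.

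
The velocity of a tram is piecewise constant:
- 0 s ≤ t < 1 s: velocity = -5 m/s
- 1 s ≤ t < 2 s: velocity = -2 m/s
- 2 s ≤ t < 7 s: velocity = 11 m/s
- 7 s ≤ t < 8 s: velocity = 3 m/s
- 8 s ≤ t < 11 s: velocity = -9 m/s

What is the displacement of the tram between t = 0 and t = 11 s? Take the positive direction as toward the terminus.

Displacement is the signed area under the v-t curve.
0–1 s: -5 × 1 = -5 m
1–2 s: -2 × 1 = -2 m
2–7 s: 11 × 5 = 55 m
7–8 s: 3 × 1 = 3 m
8–11 s: -9 × 3 = -27 m
Net displacement = 24 m

24 m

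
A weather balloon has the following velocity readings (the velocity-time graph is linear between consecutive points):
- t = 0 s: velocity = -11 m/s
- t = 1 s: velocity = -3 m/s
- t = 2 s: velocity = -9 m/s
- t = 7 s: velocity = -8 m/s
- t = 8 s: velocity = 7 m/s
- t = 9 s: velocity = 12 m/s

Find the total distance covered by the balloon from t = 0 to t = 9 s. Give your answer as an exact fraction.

2063/30 m

Total distance travelled is ∫|v| dt — sum the magnitudes of each area piece.
0–1 s: |½(-11 + -3)(1)| = 7 m
1–2 s: |½(-3 + -9)(1)| = 6 m
2–7 s: |½(-9 + -8)(5)| = 42.5 m
7–8 s: v = 0 at t = 113/15 s; triangle areas 32/15 + 49/30 = 113/30 m
8–9 s: |½(7 + 12)(1)| = 9.5 m
Total distance = 2063/30 m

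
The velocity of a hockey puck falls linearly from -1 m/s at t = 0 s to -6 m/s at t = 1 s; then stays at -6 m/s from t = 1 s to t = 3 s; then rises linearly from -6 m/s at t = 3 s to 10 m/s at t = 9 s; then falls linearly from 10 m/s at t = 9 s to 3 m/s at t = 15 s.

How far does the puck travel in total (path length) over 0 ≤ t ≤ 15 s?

80 m

Distance (not displacement) is the total path length: add the absolute areas under v-t.
0–1 s: |½(-1 + -6)(1)| = 3.5 m
1–3 s: |-6| × 2 = 12 m
3–9 s: v = 0 at t = 5.25 s; triangle areas 6.75 + 18.75 = 25.5 m
9–15 s: |½(10 + 3)(6)| = 39 m
Total distance = 80 m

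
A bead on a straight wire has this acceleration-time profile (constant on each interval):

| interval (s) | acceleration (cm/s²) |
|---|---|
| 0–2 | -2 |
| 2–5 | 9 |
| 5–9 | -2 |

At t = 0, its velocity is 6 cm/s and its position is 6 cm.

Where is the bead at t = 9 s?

On each constant-a segment, Δv = aΔt and Δx = v₀Δt + ½aΔt²; chain segment to segment.
0–2 s: v starts 6 cm/s; Δx = 6·2 + ½·-2·2² = 8 cm; v ends 2 cm/s.
2–5 s: v starts 2 cm/s; Δx = 2·3 + ½·9·3² = 46.5 cm; v ends 29 cm/s.
5–9 s: v starts 29 cm/s; Δx = 29·4 + ½·-2·4² = 100 cm; v ends 21 cm/s.
x(9) = 6 + Σ Δx = 160.5 cm.

160.5 cm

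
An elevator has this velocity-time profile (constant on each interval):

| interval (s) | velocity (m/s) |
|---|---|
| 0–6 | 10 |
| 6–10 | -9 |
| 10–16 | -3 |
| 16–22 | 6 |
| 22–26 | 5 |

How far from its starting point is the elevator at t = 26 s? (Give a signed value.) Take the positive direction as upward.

Displacement is the signed area under the v-t curve.
0–6 s: 10 × 6 = 60 m
6–10 s: -9 × 4 = -36 m
10–16 s: -3 × 6 = -18 m
16–22 s: 6 × 6 = 36 m
22–26 s: 5 × 4 = 20 m
Net displacement = 62 m

62 m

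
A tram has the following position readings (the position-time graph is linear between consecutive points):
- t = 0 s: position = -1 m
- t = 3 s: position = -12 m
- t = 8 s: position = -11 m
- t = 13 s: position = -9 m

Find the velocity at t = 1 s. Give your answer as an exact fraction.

Velocity is the slope of the x-t graph on 0–3 s: (-12 − -1)/(3 − 0) = -11/3 m/s.

-11/3 m/s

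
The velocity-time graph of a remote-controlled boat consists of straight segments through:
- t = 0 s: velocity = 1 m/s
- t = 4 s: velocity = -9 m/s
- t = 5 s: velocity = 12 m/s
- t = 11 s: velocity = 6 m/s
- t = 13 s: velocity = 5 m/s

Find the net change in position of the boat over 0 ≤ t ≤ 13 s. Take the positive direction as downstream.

Displacement is the signed area under the v-t curve.
0–4 s: ½(1 + -9)(4) = -16 m
4–5 s: ½(-9 + 12)(1) = 1.5 m
5–11 s: ½(12 + 6)(6) = 54 m
11–13 s: ½(6 + 5)(2) = 11 m
Net displacement = 50.5 m

50.5 m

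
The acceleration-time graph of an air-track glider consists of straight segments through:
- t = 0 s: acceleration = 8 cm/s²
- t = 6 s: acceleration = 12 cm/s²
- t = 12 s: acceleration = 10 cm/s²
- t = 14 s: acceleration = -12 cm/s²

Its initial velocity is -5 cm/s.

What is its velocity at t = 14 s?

119 cm/s

Δv equals the area under the a-t graph; then v = v₀ + Δv.
0–6 s: ½(8 + 12)(6) = 60 cm/s
6–12 s: ½(12 + 10)(6) = 66 cm/s
12–14 s: ½(10 + -12)(2) = -2 cm/s
Δv = 124 cm/s, so v(14) = -5 + (124) = 119 cm/s.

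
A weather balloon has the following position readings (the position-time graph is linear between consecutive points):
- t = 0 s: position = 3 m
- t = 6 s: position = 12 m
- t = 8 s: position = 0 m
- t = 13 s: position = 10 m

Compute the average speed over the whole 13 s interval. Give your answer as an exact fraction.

Average speed = (total path length)/(elapsed time); on a piecewise-linear x-t graph the path length is Σ|Δx|.
0–6 s: |Δx| = |12 − 3| = 9 m
6–8 s: |Δx| = |0 − 12| = 12 m
8–13 s: |Δx| = |10 − 0| = 10 m
Total path = 31 m; average speed = 31/13 = 31/13 m/s.

31/13 m/s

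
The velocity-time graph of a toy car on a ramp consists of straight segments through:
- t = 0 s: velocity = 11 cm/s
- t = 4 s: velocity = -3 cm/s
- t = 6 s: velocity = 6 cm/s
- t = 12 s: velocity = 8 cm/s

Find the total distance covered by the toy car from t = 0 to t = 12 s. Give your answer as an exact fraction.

Distance (not displacement) is the total path length: add the absolute areas under v-t.
0–4 s: v = 0 at t = 22/7 s; triangle areas 121/7 + 9/7 = 130/7 cm
4–6 s: v = 0 at t = 14/3 s; triangle areas 1 + 4 = 5 cm
6–12 s: |½(6 + 8)(6)| = 42 cm
Total distance = 459/7 cm

459/7 cm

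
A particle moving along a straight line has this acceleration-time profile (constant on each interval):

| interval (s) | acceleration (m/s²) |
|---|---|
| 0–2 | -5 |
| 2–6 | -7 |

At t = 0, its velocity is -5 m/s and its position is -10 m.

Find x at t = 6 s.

-146 m

On each constant-a segment, Δv = aΔt and Δx = v₀Δt + ½aΔt²; chain segment to segment.
0–2 s: v starts -5 m/s; Δx = -5·2 + ½·-5·2² = -20 m; v ends -15 m/s.
2–6 s: v starts -15 m/s; Δx = -15·4 + ½·-7·4² = -116 m; v ends -43 m/s.
x(6) = -10 + Σ Δx = -146 m.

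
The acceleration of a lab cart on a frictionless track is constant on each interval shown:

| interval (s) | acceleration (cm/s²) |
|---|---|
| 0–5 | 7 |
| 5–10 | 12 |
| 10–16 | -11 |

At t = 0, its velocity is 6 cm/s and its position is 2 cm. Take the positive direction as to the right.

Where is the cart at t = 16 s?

882.5 cm

On each constant-a segment, Δv = aΔt and Δx = v₀Δt + ½aΔt²; chain segment to segment.
0–5 s: v starts 6 cm/s; Δx = 6·5 + ½·7·5² = 117.5 cm; v ends 41 cm/s.
5–10 s: v starts 41 cm/s; Δx = 41·5 + ½·12·5² = 355 cm; v ends 101 cm/s.
10–16 s: v starts 101 cm/s; Δx = 101·6 + ½·-11·6² = 408 cm; v ends 35 cm/s.
x(16) = 2 + Σ Δx = 882.5 cm.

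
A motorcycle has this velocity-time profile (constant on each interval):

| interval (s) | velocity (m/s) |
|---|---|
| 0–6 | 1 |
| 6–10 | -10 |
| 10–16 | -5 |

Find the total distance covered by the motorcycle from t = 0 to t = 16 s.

76 m

Distance (not displacement) is the total path length: add the absolute areas under v-t.
0–6 s: |1| × 6 = 6 m
6–10 s: |-10| × 4 = 40 m
10–16 s: |-5| × 6 = 30 m
Total distance = 76 m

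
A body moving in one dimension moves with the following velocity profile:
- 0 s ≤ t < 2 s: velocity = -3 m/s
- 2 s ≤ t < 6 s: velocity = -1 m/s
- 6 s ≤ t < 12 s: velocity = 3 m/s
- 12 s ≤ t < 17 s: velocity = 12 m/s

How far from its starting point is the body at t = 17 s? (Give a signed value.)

68 m

Displacement is the signed area under the v-t curve.
0–2 s: -3 × 2 = -6 m
2–6 s: -1 × 4 = -4 m
6–12 s: 3 × 6 = 18 m
12–17 s: 12 × 5 = 60 m
Net displacement = 68 m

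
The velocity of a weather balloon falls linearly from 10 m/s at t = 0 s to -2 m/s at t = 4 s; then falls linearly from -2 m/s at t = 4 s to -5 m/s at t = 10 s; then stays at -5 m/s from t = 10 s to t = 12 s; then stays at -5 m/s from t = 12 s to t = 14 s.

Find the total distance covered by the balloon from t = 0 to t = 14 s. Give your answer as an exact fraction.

175/3 m

Total distance travelled is ∫|v| dt — sum the magnitudes of each area piece.
0–4 s: v = 0 at t = 10/3 s; triangle areas 50/3 + 2/3 = 52/3 m
4–10 s: |½(-2 + -5)(6)| = 21 m
10–12 s: |-5| × 2 = 10 m
12–14 s: |-5| × 2 = 10 m
Total distance = 175/3 m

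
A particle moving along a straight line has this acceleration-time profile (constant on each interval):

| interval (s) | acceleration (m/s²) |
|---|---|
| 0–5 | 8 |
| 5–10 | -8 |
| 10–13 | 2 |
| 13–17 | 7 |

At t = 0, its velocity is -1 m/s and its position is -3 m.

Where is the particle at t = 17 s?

On each constant-a segment, Δv = aΔt and Δx = v₀Δt + ½aΔt²; chain segment to segment.
0–5 s: v starts -1 m/s; Δx = -1·5 + ½·8·5² = 95 m; v ends 39 m/s.
5–10 s: v starts 39 m/s; Δx = 39·5 + ½·-8·5² = 95 m; v ends -1 m/s.
10–13 s: v starts -1 m/s; Δx = -1·3 + ½·2·3² = 6 m; v ends 5 m/s.
13–17 s: v starts 5 m/s; Δx = 5·4 + ½·7·4² = 76 m; v ends 33 m/s.
x(17) = -3 + Σ Δx = 269 m.

269 m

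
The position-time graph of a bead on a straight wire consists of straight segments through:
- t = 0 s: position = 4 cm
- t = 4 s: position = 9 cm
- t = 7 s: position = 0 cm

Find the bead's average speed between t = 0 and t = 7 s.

2 cm/s

Average speed = (total path length)/(elapsed time); on a piecewise-linear x-t graph the path length is Σ|Δx|.
0–4 s: |Δx| = |9 − 4| = 5 cm
4–7 s: |Δx| = |0 − 9| = 9 cm
Total path = 14 cm; average speed = 14/7 = 2 cm/s.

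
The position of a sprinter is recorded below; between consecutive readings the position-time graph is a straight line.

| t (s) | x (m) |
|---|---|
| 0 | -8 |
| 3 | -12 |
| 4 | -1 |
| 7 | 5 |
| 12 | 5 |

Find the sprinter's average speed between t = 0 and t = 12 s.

1.75 m/s

Average speed = (total path length)/(elapsed time); on a piecewise-linear x-t graph the path length is Σ|Δx|.
0–3 s: |Δx| = |-12 − -8| = 4 m
3–4 s: |Δx| = |-1 − -12| = 11 m
4–7 s: |Δx| = |5 − -1| = 6 m
7–12 s: |Δx| = |5 − 5| = 0 m
Total path = 21 m; average speed = 21/12 = 1.75 m/s.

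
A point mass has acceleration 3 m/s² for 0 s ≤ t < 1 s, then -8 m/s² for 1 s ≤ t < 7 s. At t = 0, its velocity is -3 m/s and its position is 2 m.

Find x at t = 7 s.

-143.5 m

On each constant-a segment, Δv = aΔt and Δx = v₀Δt + ½aΔt²; chain segment to segment.
0–1 s: v starts -3 m/s; Δx = -3·1 + ½·3·1² = -1.5 m; v ends 0 m/s.
1–7 s: v starts 0 m/s; Δx = 0·6 + ½·-8·6² = -144 m; v ends -48 m/s.
x(7) = 2 + Σ Δx = -143.5 m.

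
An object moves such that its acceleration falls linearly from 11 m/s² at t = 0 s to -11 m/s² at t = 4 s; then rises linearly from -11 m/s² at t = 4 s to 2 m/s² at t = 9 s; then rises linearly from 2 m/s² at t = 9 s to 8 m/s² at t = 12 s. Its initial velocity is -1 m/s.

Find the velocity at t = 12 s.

Δv equals the area under the a-t graph; then v = v₀ + Δv.
0–4 s: ½(11 + -11)(4) = 0 m/s
4–9 s: ½(-11 + 2)(5) = -22.5 m/s
9–12 s: ½(2 + 8)(3) = 15 m/s
Δv = -7.5 m/s, so v(12) = -1 + (-7.5) = -8.5 m/s.

-8.5 m/s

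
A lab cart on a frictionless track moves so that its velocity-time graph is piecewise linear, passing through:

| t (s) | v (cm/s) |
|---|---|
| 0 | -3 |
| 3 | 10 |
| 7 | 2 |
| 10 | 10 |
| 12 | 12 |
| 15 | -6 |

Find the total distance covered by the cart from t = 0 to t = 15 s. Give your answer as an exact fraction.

2381/26 cm

Distance (not displacement) is the total path length: add the absolute areas under v-t.
0–3 s: v = 0 at t = 9/13 s; triangle areas 27/26 + 150/13 = 327/26 cm
3–7 s: |½(10 + 2)(4)| = 24 cm
7–10 s: |½(2 + 10)(3)| = 18 cm
10–12 s: |½(10 + 12)(2)| = 22 cm
12–15 s: v = 0 at t = 14 s; triangle areas 12 + 3 = 15 cm
Total distance = 2381/26 cm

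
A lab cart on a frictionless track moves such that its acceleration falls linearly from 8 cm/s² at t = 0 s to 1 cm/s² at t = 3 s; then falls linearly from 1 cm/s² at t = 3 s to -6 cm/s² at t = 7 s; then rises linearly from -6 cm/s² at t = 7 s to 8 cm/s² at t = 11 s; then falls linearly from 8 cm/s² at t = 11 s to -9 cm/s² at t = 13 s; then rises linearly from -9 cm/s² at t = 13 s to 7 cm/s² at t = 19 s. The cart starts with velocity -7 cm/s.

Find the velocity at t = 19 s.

Δv equals the area under the a-t graph; then v = v₀ + Δv.
0–3 s: ½(8 + 1)(3) = 13.5 cm/s
3–7 s: ½(1 + -6)(4) = -10 cm/s
7–11 s: ½(-6 + 8)(4) = 4 cm/s
11–13 s: ½(8 + -9)(2) = -1 cm/s
13–19 s: ½(-9 + 7)(6) = -6 cm/s
Δv = 0.5 cm/s, so v(19) = -7 + (0.5) = -6.5 cm/s.

-6.5 cm/s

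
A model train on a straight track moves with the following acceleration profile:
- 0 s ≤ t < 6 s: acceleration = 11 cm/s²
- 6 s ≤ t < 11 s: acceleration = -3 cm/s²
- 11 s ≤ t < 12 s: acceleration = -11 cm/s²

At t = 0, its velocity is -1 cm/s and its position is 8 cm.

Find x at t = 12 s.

532 cm

On each constant-a segment, Δv = aΔt and Δx = v₀Δt + ½aΔt²; chain segment to segment.
0–6 s: v starts -1 cm/s; Δx = -1·6 + ½·11·6² = 192 cm; v ends 65 cm/s.
6–11 s: v starts 65 cm/s; Δx = 65·5 + ½·-3·5² = 287.5 cm; v ends 50 cm/s.
11–12 s: v starts 50 cm/s; Δx = 50·1 + ½·-11·1² = 44.5 cm; v ends 39 cm/s.
x(12) = 8 + Σ Δx = 532 cm.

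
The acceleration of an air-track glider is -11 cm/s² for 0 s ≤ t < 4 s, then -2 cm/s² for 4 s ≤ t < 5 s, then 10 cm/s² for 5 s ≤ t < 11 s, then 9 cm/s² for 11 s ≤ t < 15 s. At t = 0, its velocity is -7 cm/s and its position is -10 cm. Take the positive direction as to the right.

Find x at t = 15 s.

On each constant-a segment, Δv = aΔt and Δx = v₀Δt + ½aΔt²; chain segment to segment.
0–4 s: v starts -7 cm/s; Δx = -7·4 + ½·-11·4² = -116 cm; v ends -51 cm/s.
4–5 s: v starts -51 cm/s; Δx = -51·1 + ½·-2·1² = -52 cm; v ends -53 cm/s.
5–11 s: v starts -53 cm/s; Δx = -53·6 + ½·10·6² = -138 cm; v ends 7 cm/s.
11–15 s: v starts 7 cm/s; Δx = 7·4 + ½·9·4² = 100 cm; v ends 43 cm/s.
x(15) = -10 + Σ Δx = -216 cm.

-216 cm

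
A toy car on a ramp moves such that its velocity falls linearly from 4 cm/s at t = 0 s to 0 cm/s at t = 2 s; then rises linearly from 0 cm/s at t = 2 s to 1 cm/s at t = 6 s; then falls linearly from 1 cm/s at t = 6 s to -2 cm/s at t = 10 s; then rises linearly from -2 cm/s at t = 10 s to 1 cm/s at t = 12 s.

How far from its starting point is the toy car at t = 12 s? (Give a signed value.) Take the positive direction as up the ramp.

3 cm

Displacement is the signed area under the v-t curve.
0–2 s: ½(4 + 0)(2) = 4 cm
2–6 s: ½(0 + 1)(4) = 2 cm
6–10 s: ½(1 + -2)(4) = -2 cm
10–12 s: ½(-2 + 1)(2) = -1 cm
Net displacement = 3 cm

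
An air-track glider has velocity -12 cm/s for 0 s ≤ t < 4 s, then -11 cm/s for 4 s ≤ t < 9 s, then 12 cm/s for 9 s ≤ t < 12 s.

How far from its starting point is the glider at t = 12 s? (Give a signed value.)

Net displacement equals the area under the velocity-time graph (areas below the axis count negative).
0–4 s: -12 × 4 = -48 cm
4–9 s: -11 × 5 = -55 cm
9–12 s: 12 × 3 = 36 cm
Net displacement = -67 cm

-67 cm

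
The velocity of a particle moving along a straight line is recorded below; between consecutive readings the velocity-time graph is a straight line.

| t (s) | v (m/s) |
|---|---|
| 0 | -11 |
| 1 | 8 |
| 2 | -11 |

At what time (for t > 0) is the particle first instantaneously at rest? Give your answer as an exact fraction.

v changes sign on 0–1 s (from -11 to 8); the graph is linear there, so v = 0 at t = 0 + (11)·(1 − 0)/(8 − -11) = 11/19 s.

t = 11/19 s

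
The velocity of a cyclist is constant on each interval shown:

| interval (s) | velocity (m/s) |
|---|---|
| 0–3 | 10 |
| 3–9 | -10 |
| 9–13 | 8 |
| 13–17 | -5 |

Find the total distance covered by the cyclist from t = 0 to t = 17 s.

142 m

Total distance travelled is ∫|v| dt — sum the magnitudes of each area piece.
0–3 s: |10| × 3 = 30 m
3–9 s: |-10| × 6 = 60 m
9–13 s: |8| × 4 = 32 m
13–17 s: |-5| × 4 = 20 m
Total distance = 142 m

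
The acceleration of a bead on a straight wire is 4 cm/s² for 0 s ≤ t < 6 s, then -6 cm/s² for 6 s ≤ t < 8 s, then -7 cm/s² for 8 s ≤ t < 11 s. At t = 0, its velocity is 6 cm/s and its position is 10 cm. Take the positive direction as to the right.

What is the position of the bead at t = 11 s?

On each constant-a segment, Δv = aΔt and Δx = v₀Δt + ½aΔt²; chain segment to segment.
0–6 s: v starts 6 cm/s; Δx = 6·6 + ½·4·6² = 108 cm; v ends 30 cm/s.
6–8 s: v starts 30 cm/s; Δx = 30·2 + ½·-6·2² = 48 cm; v ends 18 cm/s.
8–11 s: v starts 18 cm/s; Δx = 18·3 + ½·-7·3² = 22.5 cm; v ends -3 cm/s.
x(11) = 10 + Σ Δx = 188.5 cm.

188.5 cm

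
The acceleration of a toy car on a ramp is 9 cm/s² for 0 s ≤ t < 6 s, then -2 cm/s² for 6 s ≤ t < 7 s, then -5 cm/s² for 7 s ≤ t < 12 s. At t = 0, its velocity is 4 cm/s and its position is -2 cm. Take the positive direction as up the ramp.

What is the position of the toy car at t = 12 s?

On each constant-a segment, Δv = aΔt and Δx = v₀Δt + ½aΔt²; chain segment to segment.
0–6 s: v starts 4 cm/s; Δx = 4·6 + ½·9·6² = 186 cm; v ends 58 cm/s.
6–7 s: v starts 58 cm/s; Δx = 58·1 + ½·-2·1² = 57 cm; v ends 56 cm/s.
7–12 s: v starts 56 cm/s; Δx = 56·5 + ½·-5·5² = 217.5 cm; v ends 31 cm/s.
x(12) = -2 + Σ Δx = 458.5 cm.

458.5 cm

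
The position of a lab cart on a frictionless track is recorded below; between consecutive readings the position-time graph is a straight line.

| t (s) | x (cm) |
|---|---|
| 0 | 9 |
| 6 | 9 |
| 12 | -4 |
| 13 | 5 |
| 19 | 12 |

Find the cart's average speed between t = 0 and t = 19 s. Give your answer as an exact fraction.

Average speed = (total path length)/(elapsed time); on a piecewise-linear x-t graph the path length is Σ|Δx|.
0–6 s: |Δx| = |9 − 9| = 0 cm
6–12 s: |Δx| = |-4 − 9| = 13 cm
12–13 s: |Δx| = |5 − -4| = 9 cm
13–19 s: |Δx| = |12 − 5| = 7 cm
Total path = 29 cm; average speed = 29/19 = 29/19 cm/s.

29/19 cm/s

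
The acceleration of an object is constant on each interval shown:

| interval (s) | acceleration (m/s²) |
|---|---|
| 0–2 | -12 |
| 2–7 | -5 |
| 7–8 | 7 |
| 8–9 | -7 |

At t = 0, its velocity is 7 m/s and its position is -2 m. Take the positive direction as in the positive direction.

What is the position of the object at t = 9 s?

-236.5 m

On each constant-a segment, Δv = aΔt and Δx = v₀Δt + ½aΔt²; chain segment to segment.
0–2 s: v starts 7 m/s; Δx = 7·2 + ½·-12·2² = -10 m; v ends -17 m/s.
2–7 s: v starts -17 m/s; Δx = -17·5 + ½·-5·5² = -147.5 m; v ends -42 m/s.
7–8 s: v starts -42 m/s; Δx = -42·1 + ½·7·1² = -38.5 m; v ends -35 m/s.
8–9 s: v starts -35 m/s; Δx = -35·1 + ½·-7·1² = -38.5 m; v ends -42 m/s.
x(9) = -2 + Σ Δx = -236.5 m.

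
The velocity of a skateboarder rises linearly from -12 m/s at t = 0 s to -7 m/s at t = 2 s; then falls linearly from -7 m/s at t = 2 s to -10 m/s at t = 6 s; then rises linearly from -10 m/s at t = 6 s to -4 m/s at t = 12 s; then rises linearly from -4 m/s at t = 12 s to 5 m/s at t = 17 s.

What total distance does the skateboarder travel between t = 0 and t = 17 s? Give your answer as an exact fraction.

1915/18 m

Distance (not displacement) is the total path length: add the absolute areas under v-t.
0–2 s: |½(-12 + -7)(2)| = 19 m
2–6 s: |½(-7 + -10)(4)| = 34 m
6–12 s: |½(-10 + -4)(6)| = 42 m
12–17 s: v = 0 at t = 128/9 s; triangle areas 40/9 + 125/18 = 205/18 m
Total distance = 1915/18 m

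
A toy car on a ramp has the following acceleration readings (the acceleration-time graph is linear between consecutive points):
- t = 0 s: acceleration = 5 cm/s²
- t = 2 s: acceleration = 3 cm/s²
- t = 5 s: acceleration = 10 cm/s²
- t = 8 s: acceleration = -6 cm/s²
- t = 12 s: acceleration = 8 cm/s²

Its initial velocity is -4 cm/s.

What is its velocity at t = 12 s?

33.5 cm/s

Δv equals the area under the a-t graph; then v = v₀ + Δv.
0–2 s: ½(5 + 3)(2) = 8 cm/s
2–5 s: ½(3 + 10)(3) = 19.5 cm/s
5–8 s: ½(10 + -6)(3) = 6 cm/s
8–12 s: ½(-6 + 8)(4) = 4 cm/s
Δv = 37.5 cm/s, so v(12) = -4 + (37.5) = 33.5 cm/s.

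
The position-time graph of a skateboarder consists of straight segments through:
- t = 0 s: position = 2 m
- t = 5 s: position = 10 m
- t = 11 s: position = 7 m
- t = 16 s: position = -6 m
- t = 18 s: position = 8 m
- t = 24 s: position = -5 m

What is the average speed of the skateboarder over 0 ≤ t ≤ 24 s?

2.125 m/s

Average speed = (total path length)/(elapsed time); on a piecewise-linear x-t graph the path length is Σ|Δx|.
0–5 s: |Δx| = |10 − 2| = 8 m
5–11 s: |Δx| = |7 − 10| = 3 m
11–16 s: |Δx| = |-6 − 7| = 13 m
16–18 s: |Δx| = |8 − -6| = 14 m
18–24 s: |Δx| = |-5 − 8| = 13 m
Total path = 51 m; average speed = 51/24 = 2.125 m/s.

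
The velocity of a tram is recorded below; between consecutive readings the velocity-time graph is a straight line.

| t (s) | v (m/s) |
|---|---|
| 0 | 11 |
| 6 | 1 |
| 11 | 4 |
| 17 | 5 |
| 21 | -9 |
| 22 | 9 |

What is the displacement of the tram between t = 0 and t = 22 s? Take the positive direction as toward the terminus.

Net displacement equals the area under the velocity-time graph (areas below the axis count negative).
0–6 s: ½(11 + 1)(6) = 36 m
6–11 s: ½(1 + 4)(5) = 12.5 m
11–17 s: ½(4 + 5)(6) = 27 m
17–21 s: ½(5 + -9)(4) = -8 m
21–22 s: ½(-9 + 9)(1) = 0 m
Net displacement = 67.5 m

67.5 m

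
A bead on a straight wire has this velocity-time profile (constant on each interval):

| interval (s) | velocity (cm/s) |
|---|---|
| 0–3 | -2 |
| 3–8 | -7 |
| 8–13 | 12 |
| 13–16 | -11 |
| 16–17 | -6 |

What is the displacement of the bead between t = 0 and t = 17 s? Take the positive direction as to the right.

Net displacement equals the area under the velocity-time graph (areas below the axis count negative).
0–3 s: -2 × 3 = -6 cm
3–8 s: -7 × 5 = -35 cm
8–13 s: 12 × 5 = 60 cm
13–16 s: -11 × 3 = -33 cm
16–17 s: -6 × 1 = -6 cm
Net displacement = -20 cm

-20 cm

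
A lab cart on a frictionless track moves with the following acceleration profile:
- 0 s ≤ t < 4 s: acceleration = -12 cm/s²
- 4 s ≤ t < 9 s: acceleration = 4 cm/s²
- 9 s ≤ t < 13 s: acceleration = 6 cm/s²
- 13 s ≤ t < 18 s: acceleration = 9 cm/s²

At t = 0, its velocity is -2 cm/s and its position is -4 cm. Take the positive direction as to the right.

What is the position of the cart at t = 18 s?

-297.5 cm

On each constant-a segment, Δv = aΔt and Δx = v₀Δt + ½aΔt²; chain segment to segment.
0–4 s: v starts -2 cm/s; Δx = -2·4 + ½·-12·4² = -104 cm; v ends -50 cm/s.
4–9 s: v starts -50 cm/s; Δx = -50·5 + ½·4·5² = -200 cm; v ends -30 cm/s.
9–13 s: v starts -30 cm/s; Δx = -30·4 + ½·6·4² = -72 cm; v ends -6 cm/s.
13–18 s: v starts -6 cm/s; Δx = -6·5 + ½·9·5² = 82.5 cm; v ends 39 cm/s.
x(18) = -4 + Σ Δx = -297.5 cm.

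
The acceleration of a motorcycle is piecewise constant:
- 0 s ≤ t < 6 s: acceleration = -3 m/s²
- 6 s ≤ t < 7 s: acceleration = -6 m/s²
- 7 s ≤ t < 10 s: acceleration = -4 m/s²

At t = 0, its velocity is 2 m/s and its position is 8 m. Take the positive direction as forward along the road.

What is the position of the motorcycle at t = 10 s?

On each constant-a segment, Δv = aΔt and Δx = v₀Δt + ½aΔt²; chain segment to segment.
0–6 s: v starts 2 m/s; Δx = 2·6 + ½·-3·6² = -42 m; v ends -16 m/s.
6–7 s: v starts -16 m/s; Δx = -16·1 + ½·-6·1² = -19 m; v ends -22 m/s.
7–10 s: v starts -22 m/s; Δx = -22·3 + ½·-4·3² = -84 m; v ends -34 m/s.
x(10) = 8 + Σ Δx = -137 m.

-137 m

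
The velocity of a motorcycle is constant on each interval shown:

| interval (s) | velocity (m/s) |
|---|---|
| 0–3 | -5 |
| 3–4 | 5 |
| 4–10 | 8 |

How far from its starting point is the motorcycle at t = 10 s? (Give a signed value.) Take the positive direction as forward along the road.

38 m

Net displacement equals the area under the velocity-time graph (areas below the axis count negative).
0–3 s: -5 × 3 = -15 m
3–4 s: 5 × 1 = 5 m
4–10 s: 8 × 6 = 48 m
Net displacement = 38 m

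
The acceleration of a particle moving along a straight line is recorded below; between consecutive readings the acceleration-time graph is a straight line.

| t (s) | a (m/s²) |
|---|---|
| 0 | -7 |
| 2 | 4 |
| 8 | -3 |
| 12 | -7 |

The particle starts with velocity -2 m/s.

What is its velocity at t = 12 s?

-22 m/s

Δv equals the area under the a-t graph; then v = v₀ + Δv.
0–2 s: ½(-7 + 4)(2) = -3 m/s
2–8 s: ½(4 + -3)(6) = 3 m/s
8–12 s: ½(-3 + -7)(4) = -20 m/s
Δv = -20 m/s, so v(12) = -2 + (-20) = -22 m/s.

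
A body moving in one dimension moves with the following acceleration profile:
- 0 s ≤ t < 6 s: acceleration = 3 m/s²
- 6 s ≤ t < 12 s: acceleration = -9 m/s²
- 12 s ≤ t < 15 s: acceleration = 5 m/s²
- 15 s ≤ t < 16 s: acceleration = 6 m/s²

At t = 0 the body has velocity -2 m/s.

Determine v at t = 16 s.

Δv equals the area under the a-t graph; then v = v₀ + Δv.
0–6 s: 3 × 6 = 18 m/s
6–12 s: -9 × 6 = -54 m/s
12–15 s: 5 × 3 = 15 m/s
15–16 s: 6 × 1 = 6 m/s
Δv = -15 m/s, so v(16) = -2 + (-15) = -17 m/s.

-17 m/s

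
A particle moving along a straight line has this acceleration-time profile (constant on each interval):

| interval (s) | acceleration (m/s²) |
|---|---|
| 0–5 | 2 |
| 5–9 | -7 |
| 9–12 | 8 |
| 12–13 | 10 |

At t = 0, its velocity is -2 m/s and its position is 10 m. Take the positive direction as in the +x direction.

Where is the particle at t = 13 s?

-14 m

On each constant-a segment, Δv = aΔt and Δx = v₀Δt + ½aΔt²; chain segment to segment.
0–5 s: v starts -2 m/s; Δx = -2·5 + ½·2·5² = 15 m; v ends 8 m/s.
5–9 s: v starts 8 m/s; Δx = 8·4 + ½·-7·4² = -24 m; v ends -20 m/s.
9–12 s: v starts -20 m/s; Δx = -20·3 + ½·8·3² = -24 m; v ends 4 m/s.
12–13 s: v starts 4 m/s; Δx = 4·1 + ½·10·1² = 9 m; v ends 14 m/s.
x(13) = 10 + Σ Δx = -14 m.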